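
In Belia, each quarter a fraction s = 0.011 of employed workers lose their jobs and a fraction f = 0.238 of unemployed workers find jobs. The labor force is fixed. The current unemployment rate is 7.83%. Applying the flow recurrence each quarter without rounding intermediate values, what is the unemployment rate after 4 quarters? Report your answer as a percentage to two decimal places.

With a fixed labor force, u_{t+1} = u_t + s·(1−u_t) − f·u_t = u_t·(1−s−f) + s.
Here 1−s−f = 0.751 and s = 0.011.
u_1 = 0.078300 × 0.751 + 0.011 = 0.069803.
u_2 = 0.069803 × 0.751 + 0.011 = 0.063422.
u_3 = 0.063422 × 0.751 + 0.011 = 0.058630.
u_4 = 0.058630 × 0.751 + 0.011 = 0.055031.

Unemployment rate after four quarters ≈ 5.50%.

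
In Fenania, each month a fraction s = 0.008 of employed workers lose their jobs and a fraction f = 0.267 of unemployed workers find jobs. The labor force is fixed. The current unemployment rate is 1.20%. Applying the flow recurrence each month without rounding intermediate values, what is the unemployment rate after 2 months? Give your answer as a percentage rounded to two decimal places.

Unemployment rate after two months ≈ 2.01%.

With a fixed labor force, u_{t+1} = u_t + s·(1−u_t) − f·u_t = u_t·(1−s−f) + s.
Here 1−s−f = 0.725 and s = 0.008.
u_1 = 0.012000 × 0.725 + 0.008 = 0.016700.
u_2 = 0.016700 × 0.725 + 0.008 = 0.020108.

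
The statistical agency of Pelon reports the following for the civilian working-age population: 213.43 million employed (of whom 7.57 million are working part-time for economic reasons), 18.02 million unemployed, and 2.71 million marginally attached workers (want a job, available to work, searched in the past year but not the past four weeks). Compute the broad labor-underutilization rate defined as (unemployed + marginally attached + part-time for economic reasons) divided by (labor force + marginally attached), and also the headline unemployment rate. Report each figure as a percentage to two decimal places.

Broad underutilization rate ≈ 12.09%; headline unemployment rate ≈ 7.79%.

Labor force = 213.43 + 18.02 = 231.45 million.
Numerator = 18.02 + 2.71 + 7.57 = 28.30 million.
Denominator = 231.45 + 2.71 = 234.16 million.
Broad rate = 28.30 / 234.16 = 12.09%.
Headline unemployment rate = 18.02 / 231.45 = 7.79%.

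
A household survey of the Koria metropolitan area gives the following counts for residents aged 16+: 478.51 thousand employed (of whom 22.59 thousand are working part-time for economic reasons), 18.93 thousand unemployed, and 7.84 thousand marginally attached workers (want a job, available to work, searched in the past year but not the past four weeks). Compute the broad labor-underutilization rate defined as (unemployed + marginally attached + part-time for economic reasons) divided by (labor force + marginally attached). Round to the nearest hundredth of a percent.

Broad underutilization rate ≈ 9.77%.

Labor force = 478.51 + 18.93 = 497.44 thousand.
Numerator = 18.93 + 7.84 + 22.59 = 49.36 thousand.
Denominator = 497.44 + 7.84 = 505.28 thousand.
Broad rate = 49.36 / 505.28 = 9.77%.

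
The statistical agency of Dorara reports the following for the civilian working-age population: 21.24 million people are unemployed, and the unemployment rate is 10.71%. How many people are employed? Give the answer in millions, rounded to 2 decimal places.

Labor force = U / u = 21.24 / 0.1071 ≈ 198.32 million.
Employed = labor force − unemployed = 198.32 − 21.24 = 177.08 million.

About 177.08 million are employed.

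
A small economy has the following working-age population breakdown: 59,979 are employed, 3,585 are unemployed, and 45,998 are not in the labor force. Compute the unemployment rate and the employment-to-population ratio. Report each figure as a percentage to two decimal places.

Unemployment rate ≈ 5.64%; employment-population ratio ≈ 54.74%.

Labor force = employed + unemployed = 59,979 + 3,585 = 63,564.
Working-age population = 63,564 + 45,998 = 109,562.
Unemployment rate = 3,585 / 63,564 = 5.64%.
Employment-population ratio = 59,979 / 109,562 = 54.74%.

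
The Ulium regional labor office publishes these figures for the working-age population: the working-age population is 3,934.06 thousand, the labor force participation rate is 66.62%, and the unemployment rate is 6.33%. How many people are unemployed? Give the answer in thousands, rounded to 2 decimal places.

About 165.90 thousand are unemployed.

Labor force = 0.6662 × 3,934.06 = 2,620.87 thousand.
Unemployed = 0.0633 × 2,620.87 ≈ 165.90 thousand.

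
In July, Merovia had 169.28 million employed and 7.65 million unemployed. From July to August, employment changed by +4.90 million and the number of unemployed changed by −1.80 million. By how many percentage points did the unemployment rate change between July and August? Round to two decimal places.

July: labor force = 169.28 + 7.65 = 176.93; u = 7.65/176.93 = 4.32%.
August: labor force = 174.18 + 5.85 = 180.03; u = 5.85/180.03 = 3.25%.
Change = 3.25% − 4.32% = −1.07 pp.

The unemployment rate changed by −1.07 percentage points.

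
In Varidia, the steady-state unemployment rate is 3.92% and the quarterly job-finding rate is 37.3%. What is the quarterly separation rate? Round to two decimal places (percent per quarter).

From u* = s/(s+f): s = u·f/(1−u).
s = 0.0392 × 37.3 / (1 − 0.0392) = 1.4622 / 0.9608 ≈ 1.52% per quarter.

Separation rate ≈ 1.52% per quarter.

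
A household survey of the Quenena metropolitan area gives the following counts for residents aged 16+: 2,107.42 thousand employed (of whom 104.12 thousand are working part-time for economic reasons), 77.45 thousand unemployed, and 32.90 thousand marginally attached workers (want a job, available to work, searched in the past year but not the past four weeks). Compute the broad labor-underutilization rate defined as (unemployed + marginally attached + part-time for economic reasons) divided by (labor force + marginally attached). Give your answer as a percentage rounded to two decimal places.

Labor force = 2,107.42 + 77.45 = 2,184.87 thousand.
Numerator = 77.45 + 32.90 + 104.12 = 214.47 thousand.
Denominator = 2,184.87 + 32.90 = 2,217.77 thousand.
Broad rate = 214.47 / 2,217.77 = 9.67%.

Broad underutilization rate ≈ 9.67%.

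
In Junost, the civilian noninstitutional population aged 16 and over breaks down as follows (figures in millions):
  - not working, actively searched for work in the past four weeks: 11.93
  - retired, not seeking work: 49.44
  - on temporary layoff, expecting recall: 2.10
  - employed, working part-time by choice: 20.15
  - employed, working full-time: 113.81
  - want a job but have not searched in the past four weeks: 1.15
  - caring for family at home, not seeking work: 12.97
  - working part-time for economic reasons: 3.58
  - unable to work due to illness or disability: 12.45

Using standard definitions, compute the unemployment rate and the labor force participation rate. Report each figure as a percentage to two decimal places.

Employed = 20.15 + 113.81 + 3.58 = 137.54 million (anyone who worked, including part-time for economic reasons, counts as employed).
Unemployed = 11.93 + 2.10 = 14.03 million (jobless and actively searching, or on temporary layoff).
Labor force = 137.54 + 14.03 = 151.57 million.
Not in labor force = 49.44 + 1.15 + 12.97 + 12.45 = 76.01 million (those not working and not actively searching are outside the labor force — including those who want a job but have given up searching).
Civilian working-age population = 151.57 + 76.01 = 227.58 million.
Unemployment rate = 14.03 / 151.57 = 9.26%.
Labor force participation rate = 151.57 / 227.58 = 66.60%.

Unemployment rate ≈ 9.26%; labor force participation rate ≈ 66.60%.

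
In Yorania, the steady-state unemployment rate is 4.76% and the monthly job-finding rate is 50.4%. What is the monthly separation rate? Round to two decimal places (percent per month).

From u* = s/(s+f): s = u·f/(1−u).
s = 0.0476 × 50.4 / (1 − 0.0476) = 2.3990 / 0.9524 ≈ 2.52% per month.

Separation rate ≈ 2.52% per month.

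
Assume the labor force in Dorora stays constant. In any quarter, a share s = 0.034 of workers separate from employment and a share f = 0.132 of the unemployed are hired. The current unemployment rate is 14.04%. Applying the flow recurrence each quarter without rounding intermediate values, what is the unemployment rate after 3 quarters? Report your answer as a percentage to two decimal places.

With a fixed labor force, u_{t+1} = u_t + s·(1−u_t) − f·u_t = u_t·(1−s−f) + s.
Here 1−s−f = 0.834 and s = 0.034.
u_1 = 0.140400 × 0.834 + 0.034 = 0.151094.
u_2 = 0.151094 × 0.834 + 0.034 = 0.160012.
u_3 = 0.160012 × 0.834 + 0.034 = 0.167450.

Unemployment rate after three quarters ≈ 16.75%.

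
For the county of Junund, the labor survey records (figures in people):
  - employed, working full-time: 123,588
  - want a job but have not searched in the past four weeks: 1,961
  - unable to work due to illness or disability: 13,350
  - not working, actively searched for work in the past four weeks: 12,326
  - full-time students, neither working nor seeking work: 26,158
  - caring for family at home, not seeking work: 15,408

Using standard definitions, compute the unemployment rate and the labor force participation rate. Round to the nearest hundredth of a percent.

Employed = 123,588.
Unemployed = 12,326.
Labor force = 123,588 + 12,326 = 135,914.
Not in labor force = 1,961 + 13,350 + 26,158 + 15,408 = 56,877 (those not working and not actively searching are outside the labor force — including those who want a job but have given up searching).
Civilian working-age population = 135,914 + 56,877 = 192,791.
Unemployment rate = 12,326 / 135,914 = 9.07%.
Labor force participation rate = 135,914 / 192,791 = 70.50%.

Unemployment rate ≈ 9.07%; labor force participation rate ≈ 70.50%.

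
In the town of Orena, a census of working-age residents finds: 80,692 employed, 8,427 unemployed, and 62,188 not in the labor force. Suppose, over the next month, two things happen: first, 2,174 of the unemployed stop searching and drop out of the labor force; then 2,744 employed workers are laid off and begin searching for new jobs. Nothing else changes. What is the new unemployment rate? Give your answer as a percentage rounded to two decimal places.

Initially, labor force = 80,692 + 8,427 = 89,119, so u = 8,427/89,119 = 9.46%.
After the first change, unemployed and labor force both fall by 2,174 → E = 80,692, U = 6,253, labor force = 86,945.
After the second change, employed falls and unemployed rises by 2,744; labor force unchanged → E = 77,948, U = 8,997, labor force = 86,945.
New unemployment rate = 8,997 / 86,945 = 10.35%.

New unemployment rate ≈ 10.35%.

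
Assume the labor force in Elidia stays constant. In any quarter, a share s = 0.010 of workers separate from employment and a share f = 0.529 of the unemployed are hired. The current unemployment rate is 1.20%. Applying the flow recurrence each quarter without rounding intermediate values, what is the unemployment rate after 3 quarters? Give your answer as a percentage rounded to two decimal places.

Unemployment rate after three quarters ≈ 1.79%.

With a fixed labor force, u_{t+1} = u_t + s·(1−u_t) − f·u_t = u_t·(1−s−f) + s.
Here 1−s−f = 0.461 and s = 0.010.
u_1 = 0.012000 × 0.461 + 0.010 = 0.015532.
u_2 = 0.015532 × 0.461 + 0.010 = 0.017160.
u_3 = 0.017160 × 0.461 + 0.010 = 0.017911.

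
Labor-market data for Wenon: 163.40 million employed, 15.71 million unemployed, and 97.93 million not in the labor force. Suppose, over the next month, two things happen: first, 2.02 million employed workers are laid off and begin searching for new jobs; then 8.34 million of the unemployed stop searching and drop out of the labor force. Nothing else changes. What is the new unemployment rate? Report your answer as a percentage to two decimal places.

New unemployment rate ≈ 5.50%.

Initially, labor force = 163.40 + 15.71 = 179.11 million, so u = 15.71/179.11 = 8.77%.
After the first change, employed falls and unemployed rises by 2.02; labor force unchanged → E = 161.38, U = 17.73, labor force = 179.11 million.
After the second change, unemployed and labor force both fall by 8.34 → E = 161.38, U = 9.39, labor force = 170.77 million.
New unemployment rate = 9.39 / 170.77 = 5.50%.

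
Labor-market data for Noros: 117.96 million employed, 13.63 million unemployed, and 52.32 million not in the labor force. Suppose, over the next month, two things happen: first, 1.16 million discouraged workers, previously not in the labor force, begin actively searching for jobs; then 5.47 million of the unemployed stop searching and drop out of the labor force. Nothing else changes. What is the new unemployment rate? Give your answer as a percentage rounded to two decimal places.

Initially, labor force = 117.96 + 13.63 = 131.59 million, so u = 13.63/131.59 = 10.36%.
After the first change, unemployed and labor force both rise by 1.16 → E = 117.96, U = 14.79, labor force = 132.75 million.
After the second change, unemployed and labor force both fall by 5.47 → E = 117.96, U = 9.32, labor force = 127.28 million.
New unemployment rate = 9.32 / 127.28 = 7.32%.

New unemployment rate ≈ 7.32%.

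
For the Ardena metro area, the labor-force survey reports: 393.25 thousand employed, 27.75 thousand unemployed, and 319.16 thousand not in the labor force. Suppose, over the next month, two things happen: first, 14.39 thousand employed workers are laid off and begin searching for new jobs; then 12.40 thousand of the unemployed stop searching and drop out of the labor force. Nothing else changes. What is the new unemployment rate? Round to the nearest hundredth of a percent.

Initially, labor force = 393.25 + 27.75 = 421.00 thousand, so u = 27.75/421.00 = 6.59%.
After the first change, employed falls and unemployed rises by 14.39; labor force unchanged → E = 378.86, U = 42.14, labor force = 421.00 thousand.
After the second change, unemployed and labor force both fall by 12.40 → E = 378.86, U = 29.74, labor force = 408.60 thousand.
New unemployment rate = 29.74 / 408.60 = 7.28%.

New unemployment rate ≈ 7.28%.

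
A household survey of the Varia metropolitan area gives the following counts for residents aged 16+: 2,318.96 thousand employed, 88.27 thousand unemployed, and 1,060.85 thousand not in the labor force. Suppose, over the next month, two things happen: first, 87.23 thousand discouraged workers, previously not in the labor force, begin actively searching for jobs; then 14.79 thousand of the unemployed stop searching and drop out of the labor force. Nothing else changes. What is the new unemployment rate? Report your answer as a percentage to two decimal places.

Initially, labor force = 2,318.96 + 88.27 = 2,407.23 thousand, so u = 88.27/2,407.23 = 3.67%.
After the first change, unemployed and labor force both rise by 87.23 → E = 2,318.96, U = 175.50, labor force = 2,494.46 thousand.
After the second change, unemployed and labor force both fall by 14.79 → E = 2,318.96, U = 160.71, labor force = 2,479.67 thousand.
New unemployment rate = 160.71 / 2,479.67 = 6.48%.

New unemployment rate ≈ 6.48%.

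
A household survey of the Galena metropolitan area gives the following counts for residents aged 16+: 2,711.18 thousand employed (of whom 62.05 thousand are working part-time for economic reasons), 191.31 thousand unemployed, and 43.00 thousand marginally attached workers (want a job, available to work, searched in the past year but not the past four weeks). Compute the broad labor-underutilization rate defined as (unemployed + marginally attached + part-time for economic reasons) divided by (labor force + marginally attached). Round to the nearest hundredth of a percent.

Labor force = 2,711.18 + 191.31 = 2,902.49 thousand.
Numerator = 191.31 + 43.00 + 62.05 = 296.36 thousand.
Denominator = 2,902.49 + 43.00 = 2,945.49 thousand.
Broad rate = 296.36 / 2,945.49 = 10.06%.

Broad underutilization rate ≈ 10.06%.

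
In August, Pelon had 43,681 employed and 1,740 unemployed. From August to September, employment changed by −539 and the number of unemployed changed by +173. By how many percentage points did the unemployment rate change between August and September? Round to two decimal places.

August: labor force = 43,681 + 1,740 = 45,421; u = 1,740/45,421 = 3.83%.
September: labor force = 43,142 + 1,913 = 45,055; u = 1,913/45,055 = 4.25%.
Change = 4.25% − 3.83% = +0.42 pp.

The unemployment rate changed by +0.42 percentage points.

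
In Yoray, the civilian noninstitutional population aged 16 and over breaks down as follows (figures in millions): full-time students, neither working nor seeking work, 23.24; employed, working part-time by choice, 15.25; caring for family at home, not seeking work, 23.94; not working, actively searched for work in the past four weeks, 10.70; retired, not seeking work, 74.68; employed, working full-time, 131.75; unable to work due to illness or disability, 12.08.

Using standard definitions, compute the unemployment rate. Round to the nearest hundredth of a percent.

Unemployment rate ≈ 6.79%.

Employed = 15.25 + 131.75 = 147.00 million.
Unemployed = 10.70 million.
Labor force = 147.00 + 10.70 = 157.70 million.
Unemployment rate = 10.70 / 157.70 = 6.79%.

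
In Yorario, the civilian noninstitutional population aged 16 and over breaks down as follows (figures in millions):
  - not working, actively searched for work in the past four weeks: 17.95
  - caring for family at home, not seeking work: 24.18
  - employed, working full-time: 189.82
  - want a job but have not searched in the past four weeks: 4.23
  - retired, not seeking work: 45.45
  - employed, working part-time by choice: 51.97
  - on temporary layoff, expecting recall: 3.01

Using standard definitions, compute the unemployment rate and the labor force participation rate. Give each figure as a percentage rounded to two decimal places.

Employed = 189.82 + 51.97 = 241.79 million.
Unemployed = 17.95 + 3.01 = 20.96 million (jobless and actively searching, or on temporary layoff).
Labor force = 241.79 + 20.96 = 262.75 million.
Not in labor force = 24.18 + 4.23 + 45.45 = 73.86 million (those not working and not actively searching are outside the labor force — including those who want a job but have given up searching).
Civilian working-age population = 262.75 + 73.86 = 336.61 million.
Unemployment rate = 20.96 / 262.75 = 7.98%.
Labor force participation rate = 262.75 / 336.61 = 78.06%.

Unemployment rate ≈ 7.98%; labor force participation rate ≈ 78.06%.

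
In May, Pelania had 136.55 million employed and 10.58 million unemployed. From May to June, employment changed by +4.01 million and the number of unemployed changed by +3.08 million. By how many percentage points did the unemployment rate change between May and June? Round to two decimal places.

May: labor force = 136.55 + 10.58 = 147.13; u = 10.58/147.13 = 7.19%.
June: labor force = 140.56 + 13.66 = 154.22; u = 13.66/154.22 = 8.86%.
Change = 8.86% − 7.19% = +1.67 pp.

The unemployment rate changed by +1.67 percentage points.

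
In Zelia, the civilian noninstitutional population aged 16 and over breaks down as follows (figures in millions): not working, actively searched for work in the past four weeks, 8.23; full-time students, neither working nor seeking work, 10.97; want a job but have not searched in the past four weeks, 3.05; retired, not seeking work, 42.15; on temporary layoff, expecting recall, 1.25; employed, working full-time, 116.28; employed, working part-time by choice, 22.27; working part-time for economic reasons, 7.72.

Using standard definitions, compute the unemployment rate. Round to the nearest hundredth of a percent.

Unemployment rate ≈ 6.09%.

Employed = 116.28 + 22.27 + 7.72 = 146.27 million (anyone who worked, including part-time for economic reasons, counts as employed).
Unemployed = 8.23 + 1.25 = 9.48 million (jobless and actively searching, or on temporary layoff).
Labor force = 146.27 + 9.48 = 155.75 million.
Unemployment rate = 9.48 / 155.75 = 6.09%.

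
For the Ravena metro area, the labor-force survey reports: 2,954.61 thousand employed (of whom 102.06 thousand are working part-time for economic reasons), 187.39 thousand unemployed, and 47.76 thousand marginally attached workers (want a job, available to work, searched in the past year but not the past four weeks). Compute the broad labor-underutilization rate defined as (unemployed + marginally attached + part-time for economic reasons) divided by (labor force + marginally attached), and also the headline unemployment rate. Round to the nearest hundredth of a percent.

Labor force = 2,954.61 + 187.39 = 3,142.00 thousand.
Numerator = 187.39 + 47.76 + 102.06 = 337.21 thousand.
Denominator = 3,142.00 + 47.76 = 3,189.76 thousand.
Broad rate = 337.21 / 3,189.76 = 10.57%.
Headline unemployment rate = 187.39 / 3,142.00 = 5.96%.

Broad underutilization rate ≈ 10.57%; headline unemployment rate ≈ 5.96%.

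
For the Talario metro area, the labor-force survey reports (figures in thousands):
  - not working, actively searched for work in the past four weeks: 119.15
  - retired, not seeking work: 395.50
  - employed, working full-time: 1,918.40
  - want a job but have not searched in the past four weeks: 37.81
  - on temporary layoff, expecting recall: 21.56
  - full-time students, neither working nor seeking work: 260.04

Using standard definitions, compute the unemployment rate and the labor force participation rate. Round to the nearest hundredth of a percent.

Unemployment rate ≈ 6.83%; labor force participation rate ≈ 74.81%.

Employed = 1,918.40 thousand.
Unemployed = 119.15 + 21.56 = 140.71 thousand (jobless and actively searching, or on temporary layoff).
Labor force = 1,918.40 + 140.71 = 2,059.11 thousand.
Not in labor force = 395.50 + 37.81 + 260.04 = 693.35 thousand (those not working and not actively searching are outside the labor force — including those who want a job but have given up searching).
Civilian working-age population = 2,059.11 + 693.35 = 2,752.46 thousand.
Unemployment rate = 140.71 / 2,059.11 = 6.83%.
Labor force participation rate = 2,059.11 / 2,752.46 = 74.81%.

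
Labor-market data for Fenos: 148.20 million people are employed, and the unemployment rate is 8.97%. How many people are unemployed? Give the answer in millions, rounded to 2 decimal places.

About 14.60 million are unemployed.

Let U be the number unemployed. The labor force is E + U, and U/(E+U) = 0.0897.
So U = 0.0897 × 148.20 / (1 − 0.0897) = 13.2935 / 0.9103 ≈ 14.60 million.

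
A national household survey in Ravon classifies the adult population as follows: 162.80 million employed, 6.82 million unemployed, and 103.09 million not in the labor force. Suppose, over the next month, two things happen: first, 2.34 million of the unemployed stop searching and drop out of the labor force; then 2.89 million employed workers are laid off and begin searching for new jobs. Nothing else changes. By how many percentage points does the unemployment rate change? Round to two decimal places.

The unemployment rate changes by +0.39 percentage points.

Initially, labor force = 162.80 + 6.82 = 169.62 million, so u = 6.82/169.62 = 4.02%.
After the first change, unemployed and labor force both fall by 2.34 → E = 162.80, U = 4.48, labor force = 167.28 million.
After the second change, employed falls and unemployed rises by 2.89; labor force unchanged → E = 159.91, U = 7.37, labor force = 167.28 million.
New unemployment rate = 7.37 / 167.28 = 4.41%.
Change = 4.41% − 4.02% = +0.39 percentage points.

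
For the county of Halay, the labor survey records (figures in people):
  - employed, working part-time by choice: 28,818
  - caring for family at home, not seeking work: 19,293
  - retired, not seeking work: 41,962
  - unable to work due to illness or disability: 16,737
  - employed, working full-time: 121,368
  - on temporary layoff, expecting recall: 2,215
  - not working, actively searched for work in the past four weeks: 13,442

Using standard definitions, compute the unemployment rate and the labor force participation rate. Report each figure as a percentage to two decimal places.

Unemployment rate ≈ 9.44%; labor force participation rate ≈ 68.01%.

Employed = 28,818 + 121,368 = 150,186.
Unemployed = 2,215 + 13,442 = 15,657 (jobless and actively searching, or on temporary layoff).
Labor force = 150,186 + 15,657 = 165,843.
Not in labor force = 19,293 + 41,962 + 16,737 = 77,992 (those not working and not actively searching are outside the labor force).
Civilian working-age population = 165,843 + 77,992 = 243,835.
Unemployment rate = 15,657 / 165,843 = 9.44%.
Labor force participation rate = 165,843 / 243,835 = 68.01%.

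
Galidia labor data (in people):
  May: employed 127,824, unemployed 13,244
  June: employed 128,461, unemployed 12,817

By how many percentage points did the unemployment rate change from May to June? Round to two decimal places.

May: labor force = 127,824 + 13,244 = 141,068; u = 13,244/141,068 = 9.39%.
June: labor force = 128,461 + 12,817 = 141,278; u = 12,817/141,278 = 9.07%.
Change = 9.07% − 9.39% = −0.32 pp.

The unemployment rate changed by −0.32 percentage points.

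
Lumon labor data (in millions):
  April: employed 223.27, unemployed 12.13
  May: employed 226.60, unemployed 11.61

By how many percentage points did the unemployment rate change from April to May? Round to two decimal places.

The unemployment rate changed by −0.28 percentage points.

April: labor force = 223.27 + 12.13 = 235.40; u = 12.13/235.40 = 5.15%.
May: labor force = 226.60 + 11.61 = 238.21; u = 11.61/238.21 = 4.87%.
Change = 4.87% − 5.15% = −0.28 pp.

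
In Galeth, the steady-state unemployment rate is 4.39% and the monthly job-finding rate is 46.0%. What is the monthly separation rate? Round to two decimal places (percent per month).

From u* = s/(s+f): s = u·f/(1−u).
s = 0.0439 × 46.0 / (1 − 0.0439) = 2.0194 / 0.9561 ≈ 2.11% per month.

Separation rate ≈ 2.11% per month.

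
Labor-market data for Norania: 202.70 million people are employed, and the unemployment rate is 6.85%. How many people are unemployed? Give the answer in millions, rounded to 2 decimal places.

Let U be the number unemployed. The labor force is E + U, and U/(E+U) = 0.0685.
So U = 0.0685 × 202.70 / (1 − 0.0685) = 13.8849 / 0.9315 ≈ 14.91 million.

About 14.91 million are unemployed.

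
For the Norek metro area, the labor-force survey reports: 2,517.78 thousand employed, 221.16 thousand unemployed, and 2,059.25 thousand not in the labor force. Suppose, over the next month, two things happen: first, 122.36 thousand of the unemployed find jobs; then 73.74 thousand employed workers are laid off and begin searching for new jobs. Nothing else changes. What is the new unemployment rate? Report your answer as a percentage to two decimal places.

New unemployment rate ≈ 6.30%.

Initially, labor force = 2,517.78 + 221.16 = 2,738.94 thousand, so u = 221.16/2,738.94 = 8.07%.
After the first change, unemployed falls and employed rises by 122.36; labor force unchanged → E = 2,640.14, U = 98.80, labor force = 2,738.94 thousand.
After the second change, employed falls and unemployed rises by 73.74; labor force unchanged → E = 2,566.40, U = 172.54, labor force = 2,738.94 thousand.
New unemployment rate = 172.54 / 2,738.94 = 6.30%.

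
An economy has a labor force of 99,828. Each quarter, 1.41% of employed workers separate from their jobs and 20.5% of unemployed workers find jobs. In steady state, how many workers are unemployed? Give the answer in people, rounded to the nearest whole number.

Steady-state unemployment rate u* = s/(s+f) = 1.41/(1.41+20.5) = 0.064354.
Unemployed = u* × labor force = 0.064354 × 99,828 ≈ 6,424.

About 6,424 are unemployed in steady state.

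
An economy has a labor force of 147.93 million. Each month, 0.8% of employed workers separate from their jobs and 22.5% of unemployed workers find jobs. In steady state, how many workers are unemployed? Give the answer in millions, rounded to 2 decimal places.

Steady-state unemployment rate u* = s/(s+f) = 0.8/(0.8+22.5) = 0.034335.
Unemployed = u* × labor force = 0.034335 × 147.93 ≈ 5.08 million.

About 5.08 million are unemployed in steady state.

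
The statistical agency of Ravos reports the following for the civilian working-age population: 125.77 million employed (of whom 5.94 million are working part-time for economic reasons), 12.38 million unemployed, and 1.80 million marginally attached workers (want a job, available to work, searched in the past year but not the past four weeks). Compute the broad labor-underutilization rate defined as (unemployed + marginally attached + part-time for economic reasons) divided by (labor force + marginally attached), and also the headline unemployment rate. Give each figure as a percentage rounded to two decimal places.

Labor force = 125.77 + 12.38 = 138.15 million.
Numerator = 12.38 + 1.80 + 5.94 = 20.12 million.
Denominator = 138.15 + 1.80 = 139.95 million.
Broad rate = 20.12 / 139.95 = 14.38%.
Headline unemployment rate = 12.38 / 138.15 = 8.96%.

Broad underutilization rate ≈ 14.38%; headline unemployment rate ≈ 8.96%.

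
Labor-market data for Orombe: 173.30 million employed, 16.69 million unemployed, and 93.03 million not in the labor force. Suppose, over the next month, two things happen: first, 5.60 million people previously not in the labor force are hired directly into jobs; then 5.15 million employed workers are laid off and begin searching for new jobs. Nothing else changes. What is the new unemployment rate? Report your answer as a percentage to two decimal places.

Initially, labor force = 173.30 + 16.69 = 189.99 million, so u = 16.69/189.99 = 8.78%.
After the first change, employed and labor force both rise by 5.60; unemployed unchanged → E = 178.90, U = 16.69, labor force = 195.59 million.
After the second change, employed falls and unemployed rises by 5.15; labor force unchanged → E = 173.75, U = 21.84, labor force = 195.59 million.
New unemployment rate = 21.84 / 195.59 = 11.17%.

New unemployment rate ≈ 11.17%.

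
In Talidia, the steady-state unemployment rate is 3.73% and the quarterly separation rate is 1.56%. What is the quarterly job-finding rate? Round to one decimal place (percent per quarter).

Job-finding rate ≈ 40.3% per quarter.

From u* = s/(s+f): f = s·(1−u)/u.
f = 1.56 × (1 − 0.0373) / 0.0373 = 1.5018 / 0.0373 ≈ 40.3% per quarter.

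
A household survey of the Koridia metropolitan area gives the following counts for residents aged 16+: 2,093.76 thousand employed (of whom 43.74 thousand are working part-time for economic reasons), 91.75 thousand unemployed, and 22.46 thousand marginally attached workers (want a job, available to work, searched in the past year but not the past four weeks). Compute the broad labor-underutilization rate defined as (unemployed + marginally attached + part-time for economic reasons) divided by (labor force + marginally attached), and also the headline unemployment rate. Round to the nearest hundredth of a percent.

Broad underutilization rate ≈ 7.15%; headline unemployment rate ≈ 4.20%.

Labor force = 2,093.76 + 91.75 = 2,185.51 thousand.
Numerator = 91.75 + 22.46 + 43.74 = 157.95 thousand.
Denominator = 2,185.51 + 22.46 = 2,207.97 thousand.
Broad rate = 157.95 / 2,207.97 = 7.15%.
Headline unemployment rate = 91.75 / 2,185.51 = 4.20%.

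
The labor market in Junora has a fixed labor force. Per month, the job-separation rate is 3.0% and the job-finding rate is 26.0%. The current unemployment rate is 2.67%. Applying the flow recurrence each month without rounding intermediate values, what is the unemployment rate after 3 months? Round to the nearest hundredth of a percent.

With a fixed labor force, u_{t+1} = u_t + s·(1−u_t) − f·u_t = u_t·(1−s−f) + s.
Here 1−s−f = 0.710 and s = 0.030.
u_1 = 0.026700 × 0.710 + 0.030 = 0.048957.
u_2 = 0.048957 × 0.710 + 0.030 = 0.064759.
u_3 = 0.064759 × 0.710 + 0.030 = 0.075979.

Unemployment rate after three months ≈ 7.60%.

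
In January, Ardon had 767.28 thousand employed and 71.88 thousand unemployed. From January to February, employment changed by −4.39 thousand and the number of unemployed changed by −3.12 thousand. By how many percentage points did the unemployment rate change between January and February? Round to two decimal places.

The unemployment rate changed by −0.30 percentage points.

January: labor force = 767.28 + 71.88 = 839.16; u = 71.88/839.16 = 8.57%.
February: labor force = 762.89 + 68.76 = 831.65; u = 68.76/831.65 = 8.27%.
Change = 8.27% − 8.57% = −0.30 pp.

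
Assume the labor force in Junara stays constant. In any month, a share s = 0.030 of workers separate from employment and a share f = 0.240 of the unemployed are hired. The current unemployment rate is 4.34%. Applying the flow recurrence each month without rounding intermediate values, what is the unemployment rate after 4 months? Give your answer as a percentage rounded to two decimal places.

Unemployment rate after four months ≈ 9.19%.

With a fixed labor force, u_{t+1} = u_t + s·(1−u_t) − f·u_t = u_t·(1−s−f) + s.
Here 1−s−f = 0.730 and s = 0.030.
u_1 = 0.043400 × 0.730 + 0.030 = 0.061682.
u_2 = 0.061682 × 0.730 + 0.030 = 0.075028.
u_3 = 0.075028 × 0.730 + 0.030 = 0.084770.
u_4 = 0.084770 × 0.730 + 0.030 = 0.091882.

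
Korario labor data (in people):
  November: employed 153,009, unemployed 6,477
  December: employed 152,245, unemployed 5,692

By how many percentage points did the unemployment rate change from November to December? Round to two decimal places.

November: labor force = 153,009 + 6,477 = 159,486; u = 6,477/159,486 = 4.06%.
December: labor force = 152,245 + 5,692 = 157,937; u = 5,692/157,937 = 3.60%.
Change = 3.60% − 4.06% = −0.46 pp.

The unemployment rate changed by −0.46 percentage points.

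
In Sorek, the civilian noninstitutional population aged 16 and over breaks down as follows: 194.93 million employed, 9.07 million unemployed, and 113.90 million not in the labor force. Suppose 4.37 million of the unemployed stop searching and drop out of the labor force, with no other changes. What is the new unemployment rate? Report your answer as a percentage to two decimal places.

New unemployment rate ≈ 2.35%.

Initially, labor force = 194.93 + 9.07 = 204.00 million, so u = 9.07/204.00 = 4.45%.
After the change, unemployed and labor force both fall by 4.37 → E = 194.93, U = 4.70, labor force = 199.63 million.
New unemployment rate = 4.70 / 199.63 = 2.35%.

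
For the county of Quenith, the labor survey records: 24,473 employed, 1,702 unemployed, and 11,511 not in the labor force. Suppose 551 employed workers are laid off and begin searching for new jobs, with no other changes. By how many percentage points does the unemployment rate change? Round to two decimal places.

Initially, labor force = 24,473 + 1,702 = 26,175, so u = 1,702/26,175 = 6.50%.
After the change, employed falls and unemployed rises by 551; labor force unchanged → E = 23,922, U = 2,253, labor force = 26,175.
New unemployment rate = 2,253 / 26,175 = 8.61%.
Change = 8.61% − 6.50% = +2.11 percentage points.

The unemployment rate changes by +2.11 percentage points.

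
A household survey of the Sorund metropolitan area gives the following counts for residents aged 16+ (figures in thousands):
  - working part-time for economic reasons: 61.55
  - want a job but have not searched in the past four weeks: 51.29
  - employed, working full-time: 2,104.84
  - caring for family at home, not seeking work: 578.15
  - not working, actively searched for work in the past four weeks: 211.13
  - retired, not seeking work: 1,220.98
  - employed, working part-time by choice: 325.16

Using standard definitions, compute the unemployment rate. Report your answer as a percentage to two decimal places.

Unemployment rate ≈ 7.81%.

Employed = 61.55 + 2,104.84 + 325.16 = 2,491.55 thousand (anyone who worked, including part-time for economic reasons, counts as employed).
Unemployed = 211.13 thousand.
Labor force = 2,491.55 + 211.13 = 2,702.68 thousand.
Unemployment rate = 211.13 / 2,702.68 = 7.81%.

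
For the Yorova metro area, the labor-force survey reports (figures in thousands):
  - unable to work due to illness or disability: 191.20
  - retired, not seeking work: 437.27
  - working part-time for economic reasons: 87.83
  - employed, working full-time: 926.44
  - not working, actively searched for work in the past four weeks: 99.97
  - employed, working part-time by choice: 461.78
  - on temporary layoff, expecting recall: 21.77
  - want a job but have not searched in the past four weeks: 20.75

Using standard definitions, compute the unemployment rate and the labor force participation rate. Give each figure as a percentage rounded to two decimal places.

Employed = 87.83 + 926.44 + 461.78 = 1,476.05 thousand (anyone who worked, including part-time for economic reasons, counts as employed).
Unemployed = 99.97 + 21.77 = 121.74 thousand (jobless and actively searching, or on temporary layoff).
Labor force = 1,476.05 + 121.74 = 1,597.79 thousand.
Not in labor force = 191.20 + 437.27 + 20.75 = 649.22 thousand (those not working and not actively searching are outside the labor force — including those who want a job but have given up searching).
Civilian working-age population = 1,597.79 + 649.22 = 2,247.01 thousand.
Unemployment rate = 121.74 / 1,597.79 = 7.62%.
Labor force participation rate = 1,597.79 / 2,247.01 = 71.11%.

Unemployment rate ≈ 7.62%; labor force participation rate ≈ 71.11%.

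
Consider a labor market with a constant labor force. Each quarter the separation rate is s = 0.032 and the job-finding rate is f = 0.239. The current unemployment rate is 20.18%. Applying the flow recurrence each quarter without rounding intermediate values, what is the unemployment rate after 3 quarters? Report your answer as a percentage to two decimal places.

With a fixed labor force, u_{t+1} = u_t + s·(1−u_t) − f·u_t = u_t·(1−s−f) + s.
Here 1−s−f = 0.729 and s = 0.032.
u_1 = 0.201800 × 0.729 + 0.032 = 0.179112.
u_2 = 0.179112 × 0.729 + 0.032 = 0.162573.
u_3 = 0.162573 × 0.729 + 0.032 = 0.150516.

Unemployment rate after three quarters ≈ 15.05%.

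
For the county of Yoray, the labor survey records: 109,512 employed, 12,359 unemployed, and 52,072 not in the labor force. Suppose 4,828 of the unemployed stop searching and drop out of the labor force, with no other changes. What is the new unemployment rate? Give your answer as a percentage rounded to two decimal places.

Initially, labor force = 109,512 + 12,359 = 121,871, so u = 12,359/121,871 = 10.14%.
After the change, unemployed and labor force both fall by 4,828 → E = 109,512, U = 7,531, labor force = 117,043.
New unemployment rate = 7,531 / 117,043 = 6.43%.

New unemployment rate ≈ 6.43%.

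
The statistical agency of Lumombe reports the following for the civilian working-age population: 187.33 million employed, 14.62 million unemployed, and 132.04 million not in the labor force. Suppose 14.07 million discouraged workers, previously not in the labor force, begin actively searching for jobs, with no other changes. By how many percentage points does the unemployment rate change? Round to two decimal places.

The unemployment rate changes by +6.04 percentage points.

Initially, labor force = 187.33 + 14.62 = 201.95 million, so u = 14.62/201.95 = 7.24%.
After the change, unemployed and labor force both rise by 14.07 → E = 187.33, U = 28.69, labor force = 216.02 million.
New unemployment rate = 28.69 / 216.02 = 13.28%.
Change = 13.28% − 7.24% = +6.04 percentage points.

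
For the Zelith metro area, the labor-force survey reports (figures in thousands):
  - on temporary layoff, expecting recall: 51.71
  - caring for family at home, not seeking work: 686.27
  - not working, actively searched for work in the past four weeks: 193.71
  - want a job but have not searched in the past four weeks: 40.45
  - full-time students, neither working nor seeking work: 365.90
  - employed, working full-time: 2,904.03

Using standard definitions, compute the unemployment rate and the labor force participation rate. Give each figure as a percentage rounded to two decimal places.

Unemployment rate ≈ 7.79%; labor force participation rate ≈ 74.24%.

Employed = 2,904.03 thousand.
Unemployed = 51.71 + 193.71 = 245.42 thousand (jobless and actively searching, or on temporary layoff).
Labor force = 2,904.03 + 245.42 = 3,149.45 thousand.
Not in labor force = 686.27 + 40.45 + 365.90 = 1,092.62 thousand (those not working and not actively searching are outside the labor force — including those who want a job but have given up searching).
Civilian working-age population = 3,149.45 + 1,092.62 = 4,242.07 thousand.
Unemployment rate = 245.42 / 3,149.45 = 7.79%.
Labor force participation rate = 3,149.45 / 4,242.07 = 74.24%.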